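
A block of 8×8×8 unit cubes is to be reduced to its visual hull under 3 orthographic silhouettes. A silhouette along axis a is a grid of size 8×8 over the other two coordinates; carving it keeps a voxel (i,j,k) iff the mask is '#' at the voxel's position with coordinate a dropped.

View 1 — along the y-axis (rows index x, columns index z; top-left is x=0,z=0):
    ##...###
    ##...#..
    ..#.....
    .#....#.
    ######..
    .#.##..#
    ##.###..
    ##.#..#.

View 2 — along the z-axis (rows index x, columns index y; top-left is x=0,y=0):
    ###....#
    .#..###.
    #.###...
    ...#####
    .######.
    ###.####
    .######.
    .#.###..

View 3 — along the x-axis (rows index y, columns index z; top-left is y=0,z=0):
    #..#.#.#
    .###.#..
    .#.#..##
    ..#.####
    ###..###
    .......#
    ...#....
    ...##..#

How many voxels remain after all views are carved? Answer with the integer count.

64 voxels

full grid |V| = 512
carve view 1 (along y, XZ-mask fill 30/64): 240 voxels remain
carve view 2 (along z, XY-mask fill 40/64): 156 voxels remain
carve view 3 (along x, YZ-mask fill 28/64): 64 voxels remain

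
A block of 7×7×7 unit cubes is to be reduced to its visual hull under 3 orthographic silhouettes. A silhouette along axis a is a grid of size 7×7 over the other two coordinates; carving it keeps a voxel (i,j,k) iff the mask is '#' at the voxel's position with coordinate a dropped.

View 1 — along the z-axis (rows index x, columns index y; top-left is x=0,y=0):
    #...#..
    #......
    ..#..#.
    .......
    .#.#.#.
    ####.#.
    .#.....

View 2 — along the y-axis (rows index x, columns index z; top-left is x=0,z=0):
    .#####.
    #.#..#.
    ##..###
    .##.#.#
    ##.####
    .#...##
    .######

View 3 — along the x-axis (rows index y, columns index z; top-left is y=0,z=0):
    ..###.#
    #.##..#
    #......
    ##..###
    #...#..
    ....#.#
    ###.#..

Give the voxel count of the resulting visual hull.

full grid |V| = 343
[1] z-view keeps 14 columns → grid now 98
[2] y-view keeps 32 columns → grid now 62
[3] x-view keeps 22 columns → grid now 27

remaining voxels: 27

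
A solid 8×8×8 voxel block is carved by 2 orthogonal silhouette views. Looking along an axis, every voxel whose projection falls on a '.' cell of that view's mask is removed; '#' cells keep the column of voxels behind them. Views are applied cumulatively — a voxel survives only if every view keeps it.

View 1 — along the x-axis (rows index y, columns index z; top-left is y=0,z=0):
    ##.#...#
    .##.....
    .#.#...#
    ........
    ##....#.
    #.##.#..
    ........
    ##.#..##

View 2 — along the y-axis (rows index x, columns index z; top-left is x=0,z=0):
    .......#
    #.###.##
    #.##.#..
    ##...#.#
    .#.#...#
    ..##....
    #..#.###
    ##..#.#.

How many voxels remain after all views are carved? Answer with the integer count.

voxel count = 85

initial block: 8^3 = 512
V1 x: intersect with YZ mask (21 set) -- 168 left
V2 y: intersect with XZ mask (29 set) -- 85 left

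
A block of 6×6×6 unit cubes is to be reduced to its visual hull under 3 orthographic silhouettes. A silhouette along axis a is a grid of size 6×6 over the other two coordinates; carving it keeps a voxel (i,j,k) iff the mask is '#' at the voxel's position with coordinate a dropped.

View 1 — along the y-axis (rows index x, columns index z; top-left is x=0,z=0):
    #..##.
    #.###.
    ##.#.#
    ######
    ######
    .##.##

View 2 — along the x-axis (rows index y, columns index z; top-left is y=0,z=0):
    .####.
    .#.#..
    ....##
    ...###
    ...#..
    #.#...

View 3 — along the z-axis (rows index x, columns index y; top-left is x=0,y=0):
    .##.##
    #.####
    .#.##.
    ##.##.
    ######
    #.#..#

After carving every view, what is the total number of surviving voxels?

full grid |V| = 216
[1] y-view keeps 27 columns → grid now 162
[2] x-view keeps 14 columns → grid now 64
[3] z-view keeps 25 columns → grid now 48

voxel count = 48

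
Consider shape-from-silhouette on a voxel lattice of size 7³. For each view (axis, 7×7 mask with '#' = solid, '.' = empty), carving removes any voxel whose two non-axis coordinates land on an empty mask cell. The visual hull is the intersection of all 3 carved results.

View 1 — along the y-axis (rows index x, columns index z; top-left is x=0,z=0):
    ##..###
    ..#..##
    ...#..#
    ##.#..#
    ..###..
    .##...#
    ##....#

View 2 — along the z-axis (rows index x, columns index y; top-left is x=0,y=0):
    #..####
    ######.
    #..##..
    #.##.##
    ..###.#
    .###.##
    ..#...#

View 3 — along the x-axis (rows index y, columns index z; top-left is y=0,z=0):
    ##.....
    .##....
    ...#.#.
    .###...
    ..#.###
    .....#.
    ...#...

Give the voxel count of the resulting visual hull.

full grid |V| = 343
after view 1 [y-axis, 23 of 49 cells solid] → remaining = 161
after view 2 [z-axis, 30 of 49 cells solid] → remaining = 102
after view 3 [x-axis, 15 of 49 cells solid] → remaining = 32

voxel count = 32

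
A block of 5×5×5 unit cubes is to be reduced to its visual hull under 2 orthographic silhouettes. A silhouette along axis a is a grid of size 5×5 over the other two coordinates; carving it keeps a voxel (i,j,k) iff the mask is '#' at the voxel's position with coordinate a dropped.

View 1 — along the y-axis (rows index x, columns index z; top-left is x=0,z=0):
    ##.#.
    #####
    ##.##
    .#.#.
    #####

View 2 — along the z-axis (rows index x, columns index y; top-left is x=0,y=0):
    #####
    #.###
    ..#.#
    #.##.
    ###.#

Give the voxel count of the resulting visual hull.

voxel count = 69

initial block: 5^3 = 125
V1 y: intersect with XZ mask (19 set) -- 95 left
V2 z: intersect with XY mask (18 set) -- 69 left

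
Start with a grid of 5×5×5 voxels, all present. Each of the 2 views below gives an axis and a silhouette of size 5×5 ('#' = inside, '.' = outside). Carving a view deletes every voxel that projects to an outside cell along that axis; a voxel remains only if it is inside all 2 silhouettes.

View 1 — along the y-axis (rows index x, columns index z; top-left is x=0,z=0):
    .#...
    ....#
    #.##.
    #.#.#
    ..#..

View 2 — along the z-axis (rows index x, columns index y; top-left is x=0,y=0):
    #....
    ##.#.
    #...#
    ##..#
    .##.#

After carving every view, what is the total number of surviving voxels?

|visual hull| = 22

full grid |V| = 125
V1 y: intersect with XZ mask (9 set) -- 45 left
V2 z: intersect with XY mask (12 set) -- 22 left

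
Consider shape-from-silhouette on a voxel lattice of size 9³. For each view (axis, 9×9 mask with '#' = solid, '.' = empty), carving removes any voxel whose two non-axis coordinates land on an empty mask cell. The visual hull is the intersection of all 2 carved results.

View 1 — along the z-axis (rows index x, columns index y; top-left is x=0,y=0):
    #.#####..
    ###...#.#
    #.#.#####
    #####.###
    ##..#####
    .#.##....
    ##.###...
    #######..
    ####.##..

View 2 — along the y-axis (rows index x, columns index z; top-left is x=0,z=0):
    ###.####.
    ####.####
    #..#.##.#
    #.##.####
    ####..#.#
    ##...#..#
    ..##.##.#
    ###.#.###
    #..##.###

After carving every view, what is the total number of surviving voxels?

remaining voxels: 337

initial block: 9^3 = 729
V1 z: intersect with XY mask (54 set) -- 486 left
V2 y: intersect with XZ mask (55 set) -- 337 left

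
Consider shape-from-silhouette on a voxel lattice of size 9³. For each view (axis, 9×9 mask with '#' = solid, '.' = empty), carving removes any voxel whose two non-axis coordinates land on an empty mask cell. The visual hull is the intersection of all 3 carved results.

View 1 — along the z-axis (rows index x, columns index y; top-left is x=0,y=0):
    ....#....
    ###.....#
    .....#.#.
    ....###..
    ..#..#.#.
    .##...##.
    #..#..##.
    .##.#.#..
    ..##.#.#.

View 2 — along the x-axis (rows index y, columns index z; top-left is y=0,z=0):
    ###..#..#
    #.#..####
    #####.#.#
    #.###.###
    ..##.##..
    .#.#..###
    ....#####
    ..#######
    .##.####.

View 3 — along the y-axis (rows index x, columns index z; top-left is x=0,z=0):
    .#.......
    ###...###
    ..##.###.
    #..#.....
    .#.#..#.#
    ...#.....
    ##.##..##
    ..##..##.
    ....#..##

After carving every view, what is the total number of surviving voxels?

before carving: 729 voxels (9×9×9)
carve view 1 (along z, XY-mask fill 29/81): 261 voxels remain
carve view 2 (along x, YZ-mask fill 52/81): 170 voxels remain
carve view 3 (along y, XZ-mask fill 32/81): 77 voxels remain

remaining voxels: 77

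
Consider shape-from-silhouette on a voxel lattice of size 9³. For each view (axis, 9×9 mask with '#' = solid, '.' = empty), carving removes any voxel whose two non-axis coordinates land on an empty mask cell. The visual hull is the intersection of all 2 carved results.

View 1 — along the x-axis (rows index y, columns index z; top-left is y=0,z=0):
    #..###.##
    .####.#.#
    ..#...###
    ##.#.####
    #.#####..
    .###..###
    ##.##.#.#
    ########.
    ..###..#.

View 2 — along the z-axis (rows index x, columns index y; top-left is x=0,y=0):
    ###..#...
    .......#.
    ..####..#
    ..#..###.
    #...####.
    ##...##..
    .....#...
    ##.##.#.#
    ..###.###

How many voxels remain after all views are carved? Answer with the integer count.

voxel count = 213

before carving: 729 voxels (9×9×9)
[1] x-view keeps 53 columns → grid now 477
[2] z-view keeps 36 columns → grid now 213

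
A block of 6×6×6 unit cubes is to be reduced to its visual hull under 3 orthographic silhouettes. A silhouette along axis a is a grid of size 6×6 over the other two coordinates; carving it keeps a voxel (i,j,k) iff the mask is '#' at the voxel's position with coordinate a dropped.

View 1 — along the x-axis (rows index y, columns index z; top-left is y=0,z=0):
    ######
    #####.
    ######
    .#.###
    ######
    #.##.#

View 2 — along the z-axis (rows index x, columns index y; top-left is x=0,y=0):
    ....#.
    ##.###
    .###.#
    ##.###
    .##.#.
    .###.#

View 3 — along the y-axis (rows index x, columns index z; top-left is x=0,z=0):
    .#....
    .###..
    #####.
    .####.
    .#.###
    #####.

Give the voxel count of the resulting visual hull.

before carving: 216 voxels (6×6×6)
carve view 1 (along x, YZ-mask fill 31/36): 186 voxels remain
carve view 2 (along z, XY-mask fill 22/36): 111 voxels remain
carve view 3 (along y, XZ-mask fill 22/36): 74 voxels remain

74 voxels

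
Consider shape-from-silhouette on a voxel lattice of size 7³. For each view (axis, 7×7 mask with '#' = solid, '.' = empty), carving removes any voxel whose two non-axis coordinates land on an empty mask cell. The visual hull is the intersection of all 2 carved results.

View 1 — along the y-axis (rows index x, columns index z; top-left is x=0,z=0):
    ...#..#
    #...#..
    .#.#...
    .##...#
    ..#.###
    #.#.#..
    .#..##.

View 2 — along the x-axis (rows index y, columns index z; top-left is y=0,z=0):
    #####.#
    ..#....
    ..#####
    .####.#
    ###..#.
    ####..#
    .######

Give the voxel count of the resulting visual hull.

start: 7×7×7 = 343 voxels
carve view 1 (along y, XZ-mask fill 19/49): 133 voxels remain
carve view 2 (along x, YZ-mask fill 32/49): 89 voxels remain

89 voxels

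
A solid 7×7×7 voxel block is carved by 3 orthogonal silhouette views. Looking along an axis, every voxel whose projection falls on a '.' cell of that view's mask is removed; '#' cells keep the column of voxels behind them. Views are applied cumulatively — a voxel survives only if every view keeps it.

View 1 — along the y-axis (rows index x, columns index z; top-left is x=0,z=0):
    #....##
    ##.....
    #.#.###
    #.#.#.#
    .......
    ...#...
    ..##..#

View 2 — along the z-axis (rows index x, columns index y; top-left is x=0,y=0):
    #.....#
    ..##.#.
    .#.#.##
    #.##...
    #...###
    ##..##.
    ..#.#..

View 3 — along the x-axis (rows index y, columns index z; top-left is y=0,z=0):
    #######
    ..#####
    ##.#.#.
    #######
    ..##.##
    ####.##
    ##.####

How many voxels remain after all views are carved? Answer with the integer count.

46 voxels

full grid |V| = 343
V1 y: intersect with XZ mask (18 set) -- 126 left
V2 z: intersect with XY mask (22 set) -- 54 left
V3 x: intersect with YZ mask (39 set) -- 46 left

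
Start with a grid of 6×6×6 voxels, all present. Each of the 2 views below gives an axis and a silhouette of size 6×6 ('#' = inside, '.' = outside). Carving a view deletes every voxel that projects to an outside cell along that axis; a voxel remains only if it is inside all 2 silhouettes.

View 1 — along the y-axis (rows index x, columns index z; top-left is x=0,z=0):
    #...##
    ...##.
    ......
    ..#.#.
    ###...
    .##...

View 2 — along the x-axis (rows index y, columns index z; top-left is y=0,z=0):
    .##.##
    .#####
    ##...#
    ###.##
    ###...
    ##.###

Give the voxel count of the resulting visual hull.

|visual hull| = 51

full grid |V| = 216
[1] y-view keeps 12 columns → grid now 72
[2] x-view keeps 25 columns → grid now 51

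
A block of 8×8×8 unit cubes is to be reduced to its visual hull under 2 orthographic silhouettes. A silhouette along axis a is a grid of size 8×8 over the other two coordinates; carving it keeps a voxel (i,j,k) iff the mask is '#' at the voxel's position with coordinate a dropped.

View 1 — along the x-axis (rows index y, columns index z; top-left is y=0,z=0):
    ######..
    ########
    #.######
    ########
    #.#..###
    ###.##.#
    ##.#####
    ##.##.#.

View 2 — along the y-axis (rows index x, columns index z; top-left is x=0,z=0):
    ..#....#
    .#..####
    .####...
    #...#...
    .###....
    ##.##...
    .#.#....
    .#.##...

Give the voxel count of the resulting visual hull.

start: 8×8×8 = 512 voxels
[1] x-view keeps 52 columns → grid now 416
[2] y-view keeps 25 columns → grid now 160

remaining voxels: 160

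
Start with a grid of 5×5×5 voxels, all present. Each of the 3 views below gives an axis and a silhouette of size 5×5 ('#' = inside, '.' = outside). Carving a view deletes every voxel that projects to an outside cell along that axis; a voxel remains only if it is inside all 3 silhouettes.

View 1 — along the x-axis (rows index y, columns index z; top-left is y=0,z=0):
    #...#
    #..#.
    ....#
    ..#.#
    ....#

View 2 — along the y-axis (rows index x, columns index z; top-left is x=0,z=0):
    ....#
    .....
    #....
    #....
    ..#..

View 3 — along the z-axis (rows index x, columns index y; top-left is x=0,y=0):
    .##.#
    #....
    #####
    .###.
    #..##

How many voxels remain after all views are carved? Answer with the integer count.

|visual hull| = 6

initial block: 5^3 = 125
after view 1 [x-axis, 8 of 25 cells solid] → remaining = 40
after view 2 [y-axis, 4 of 25 cells solid] → remaining = 9
after view 3 [z-axis, 15 of 25 cells solid] → remaining = 6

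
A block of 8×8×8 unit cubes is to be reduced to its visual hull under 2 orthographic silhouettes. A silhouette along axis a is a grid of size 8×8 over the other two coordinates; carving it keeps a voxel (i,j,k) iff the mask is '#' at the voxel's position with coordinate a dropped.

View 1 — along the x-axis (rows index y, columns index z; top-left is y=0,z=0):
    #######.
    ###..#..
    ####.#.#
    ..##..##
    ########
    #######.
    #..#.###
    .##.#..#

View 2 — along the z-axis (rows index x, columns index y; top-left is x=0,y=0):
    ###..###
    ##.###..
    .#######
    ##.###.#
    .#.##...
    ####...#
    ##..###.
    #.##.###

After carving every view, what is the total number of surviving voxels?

remaining voxels: 240

full grid |V| = 512
carve view 1 (along x, YZ-mask fill 45/64): 360 voxels remain
carve view 2 (along z, XY-mask fill 43/64): 240 voxels remain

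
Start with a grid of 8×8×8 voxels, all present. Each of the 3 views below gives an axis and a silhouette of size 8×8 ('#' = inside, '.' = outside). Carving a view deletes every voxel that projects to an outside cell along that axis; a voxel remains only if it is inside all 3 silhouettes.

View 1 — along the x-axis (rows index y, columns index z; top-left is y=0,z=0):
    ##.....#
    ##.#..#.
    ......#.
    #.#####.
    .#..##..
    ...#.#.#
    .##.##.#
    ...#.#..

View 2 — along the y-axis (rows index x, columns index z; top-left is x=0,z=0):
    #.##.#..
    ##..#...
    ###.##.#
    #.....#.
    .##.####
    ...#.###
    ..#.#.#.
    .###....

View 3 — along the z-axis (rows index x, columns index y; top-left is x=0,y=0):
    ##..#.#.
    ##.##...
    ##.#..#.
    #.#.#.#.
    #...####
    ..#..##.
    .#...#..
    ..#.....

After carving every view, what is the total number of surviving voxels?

|visual hull| = 50

before carving: 512 voxels (8×8×8)
  1. axis=0 (YZ plane), |mask|=27  ⇒  voxels=216
  2. axis=1 (XZ plane), |mask|=31  ⇒  voxels=103
  3. axis=2 (XY plane), |mask|=27  ⇒  voxels=50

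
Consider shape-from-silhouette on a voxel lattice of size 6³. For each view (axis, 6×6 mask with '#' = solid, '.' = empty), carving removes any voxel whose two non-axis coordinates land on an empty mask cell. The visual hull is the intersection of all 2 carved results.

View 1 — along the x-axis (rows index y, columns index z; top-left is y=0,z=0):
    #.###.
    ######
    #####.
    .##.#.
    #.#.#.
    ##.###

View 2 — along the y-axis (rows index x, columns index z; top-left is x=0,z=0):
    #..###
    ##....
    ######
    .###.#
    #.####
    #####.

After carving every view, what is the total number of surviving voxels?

full grid |V| = 216
step 1: project along x, AND mask (26/36) → |grid| = 156
step 2: project along y, AND mask (26/36) → |grid| = 113

|visual hull| = 113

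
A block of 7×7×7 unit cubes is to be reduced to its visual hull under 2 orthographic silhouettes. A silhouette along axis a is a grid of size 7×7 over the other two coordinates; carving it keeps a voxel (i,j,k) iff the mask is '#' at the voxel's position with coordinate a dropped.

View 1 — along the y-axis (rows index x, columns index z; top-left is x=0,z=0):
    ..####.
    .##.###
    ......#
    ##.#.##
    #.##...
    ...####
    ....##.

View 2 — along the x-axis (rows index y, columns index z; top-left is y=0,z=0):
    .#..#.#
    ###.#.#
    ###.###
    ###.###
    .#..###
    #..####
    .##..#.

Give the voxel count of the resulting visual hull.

initial block: 7^3 = 343
[1] y-view keeps 24 columns → grid now 168
[2] x-view keeps 32 columns → grid now 109

voxel count = 109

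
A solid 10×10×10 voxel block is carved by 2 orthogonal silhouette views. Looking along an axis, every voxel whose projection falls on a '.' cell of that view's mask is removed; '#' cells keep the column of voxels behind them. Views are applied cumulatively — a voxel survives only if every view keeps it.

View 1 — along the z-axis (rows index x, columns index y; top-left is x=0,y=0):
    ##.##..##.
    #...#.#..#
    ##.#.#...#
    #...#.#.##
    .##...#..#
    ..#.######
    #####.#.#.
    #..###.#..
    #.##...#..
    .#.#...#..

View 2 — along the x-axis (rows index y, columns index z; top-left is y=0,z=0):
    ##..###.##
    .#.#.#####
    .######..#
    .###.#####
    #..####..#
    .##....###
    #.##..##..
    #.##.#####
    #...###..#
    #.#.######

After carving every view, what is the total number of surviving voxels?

initial block: 10^3 = 1000
step 1: project along z, AND mask (50/100) → |grid| = 500
step 2: project along x, AND mask (66/100) → |grid| = 336

|visual hull| = 336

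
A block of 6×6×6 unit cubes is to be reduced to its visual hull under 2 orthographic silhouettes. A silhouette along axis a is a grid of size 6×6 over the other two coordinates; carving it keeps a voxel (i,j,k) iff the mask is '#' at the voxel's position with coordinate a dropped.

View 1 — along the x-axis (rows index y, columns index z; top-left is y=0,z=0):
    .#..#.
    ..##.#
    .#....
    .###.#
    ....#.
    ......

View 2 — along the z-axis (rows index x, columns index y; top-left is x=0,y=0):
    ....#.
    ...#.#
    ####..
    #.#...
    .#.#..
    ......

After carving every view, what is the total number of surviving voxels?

|visual hull| = 25

before carving: 216 voxels (6×6×6)
[1] x-view keeps 11 columns → grid now 66
[2] z-view keeps 11 columns → grid now 25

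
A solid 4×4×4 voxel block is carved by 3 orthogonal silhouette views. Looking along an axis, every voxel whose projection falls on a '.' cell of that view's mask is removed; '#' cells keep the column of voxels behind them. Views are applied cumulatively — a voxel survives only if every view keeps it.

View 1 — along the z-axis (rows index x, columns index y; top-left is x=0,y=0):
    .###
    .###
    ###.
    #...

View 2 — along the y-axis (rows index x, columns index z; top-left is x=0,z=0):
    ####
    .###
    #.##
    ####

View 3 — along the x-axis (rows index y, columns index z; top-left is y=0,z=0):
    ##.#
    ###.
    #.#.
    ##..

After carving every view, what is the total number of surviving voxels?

20 voxels

start: 4×4×4 = 64 voxels
[1] z-view keeps 10 columns → grid now 40
[2] y-view keeps 14 columns → grid now 34
[3] x-view keeps 10 columns → grid now 20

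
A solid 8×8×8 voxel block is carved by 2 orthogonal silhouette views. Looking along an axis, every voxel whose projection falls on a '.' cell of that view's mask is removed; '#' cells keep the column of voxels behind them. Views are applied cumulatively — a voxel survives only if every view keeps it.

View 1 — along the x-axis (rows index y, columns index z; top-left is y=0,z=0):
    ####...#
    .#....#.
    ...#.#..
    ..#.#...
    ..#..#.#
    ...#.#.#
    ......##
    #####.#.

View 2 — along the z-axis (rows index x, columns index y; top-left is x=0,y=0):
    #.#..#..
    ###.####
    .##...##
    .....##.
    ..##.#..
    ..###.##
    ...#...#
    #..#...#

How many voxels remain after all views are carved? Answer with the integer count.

before carving: 512 voxels (8×8×8)
V1 x: intersect with YZ mask (25 set) -- 200 left
V2 z: intersect with XY mask (29 set) -- 93 left

remaining voxels: 93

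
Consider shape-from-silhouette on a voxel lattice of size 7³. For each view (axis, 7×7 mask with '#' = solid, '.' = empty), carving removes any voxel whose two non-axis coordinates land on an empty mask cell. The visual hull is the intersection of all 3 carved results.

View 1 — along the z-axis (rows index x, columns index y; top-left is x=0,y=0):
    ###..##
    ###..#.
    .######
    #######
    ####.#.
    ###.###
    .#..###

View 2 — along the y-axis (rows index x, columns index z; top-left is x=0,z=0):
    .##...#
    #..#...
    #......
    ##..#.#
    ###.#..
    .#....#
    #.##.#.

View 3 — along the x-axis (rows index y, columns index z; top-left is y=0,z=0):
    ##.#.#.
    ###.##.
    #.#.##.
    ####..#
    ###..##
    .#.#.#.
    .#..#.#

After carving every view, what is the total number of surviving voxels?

initial block: 7^3 = 343
[1] z-view keeps 37 columns → grid now 259
[2] y-view keeps 20 columns → grid now 105
[3] x-view keeps 29 columns → grid now 61

voxel count = 61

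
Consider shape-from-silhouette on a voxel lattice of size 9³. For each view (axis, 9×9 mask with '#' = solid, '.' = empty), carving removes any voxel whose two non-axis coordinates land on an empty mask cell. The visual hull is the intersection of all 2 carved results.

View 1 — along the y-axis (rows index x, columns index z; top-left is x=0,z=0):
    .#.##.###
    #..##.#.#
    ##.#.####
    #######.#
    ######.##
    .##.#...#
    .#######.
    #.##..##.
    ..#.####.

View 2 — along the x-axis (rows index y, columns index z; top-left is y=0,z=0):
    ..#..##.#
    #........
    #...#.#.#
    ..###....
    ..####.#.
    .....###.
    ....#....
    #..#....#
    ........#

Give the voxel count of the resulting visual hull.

remaining voxels: 154

initial block: 9^3 = 729
V1 y: intersect with XZ mask (55 set) -- 495 left
V2 x: intersect with YZ mask (25 set) -- 154 left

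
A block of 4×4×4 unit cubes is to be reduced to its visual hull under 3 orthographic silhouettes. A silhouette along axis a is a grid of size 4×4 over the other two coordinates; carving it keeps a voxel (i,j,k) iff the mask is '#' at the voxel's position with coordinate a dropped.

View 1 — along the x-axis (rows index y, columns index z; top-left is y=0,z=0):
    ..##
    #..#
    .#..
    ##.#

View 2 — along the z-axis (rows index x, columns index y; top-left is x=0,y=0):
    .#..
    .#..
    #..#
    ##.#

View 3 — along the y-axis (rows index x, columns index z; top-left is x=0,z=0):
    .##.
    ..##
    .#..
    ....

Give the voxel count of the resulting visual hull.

start: 4×4×4 = 64 voxels
after view 1 [x-axis, 8 of 16 cells solid] → remaining = 32
after view 2 [z-axis, 7 of 16 cells solid] → remaining = 16
after view 3 [y-axis, 5 of 16 cells solid] → remaining = 2

voxel count = 2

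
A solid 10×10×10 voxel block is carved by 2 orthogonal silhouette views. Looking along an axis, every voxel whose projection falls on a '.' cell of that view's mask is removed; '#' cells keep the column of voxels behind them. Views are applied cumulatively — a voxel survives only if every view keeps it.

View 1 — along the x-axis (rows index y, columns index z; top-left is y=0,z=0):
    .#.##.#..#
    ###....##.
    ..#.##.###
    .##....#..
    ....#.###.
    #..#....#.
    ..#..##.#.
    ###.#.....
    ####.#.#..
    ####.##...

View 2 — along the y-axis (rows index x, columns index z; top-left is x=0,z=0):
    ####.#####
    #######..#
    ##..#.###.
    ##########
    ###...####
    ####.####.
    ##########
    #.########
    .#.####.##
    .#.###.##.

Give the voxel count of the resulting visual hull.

|visual hull| = 370

start: 10×10×10 = 1000 voxels
[1] x-view keeps 46 columns → grid now 460
[2] y-view keeps 80 columns → grid now 370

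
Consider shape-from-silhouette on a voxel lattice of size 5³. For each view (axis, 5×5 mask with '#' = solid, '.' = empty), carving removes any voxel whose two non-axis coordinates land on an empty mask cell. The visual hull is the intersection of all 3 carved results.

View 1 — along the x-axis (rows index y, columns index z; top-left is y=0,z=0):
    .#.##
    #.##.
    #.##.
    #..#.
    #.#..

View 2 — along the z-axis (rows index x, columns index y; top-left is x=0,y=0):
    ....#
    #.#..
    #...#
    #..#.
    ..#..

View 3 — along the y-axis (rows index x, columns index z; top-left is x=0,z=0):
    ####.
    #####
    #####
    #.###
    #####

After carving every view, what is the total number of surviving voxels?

|visual hull| = 20

start: 5×5×5 = 125 voxels
  1. axis=0 (YZ plane), |mask|=13  ⇒  voxels=65
  2. axis=2 (XY plane), |mask|=8  ⇒  voxels=21
  3. axis=1 (XZ plane), |mask|=23  ⇒  voxels=20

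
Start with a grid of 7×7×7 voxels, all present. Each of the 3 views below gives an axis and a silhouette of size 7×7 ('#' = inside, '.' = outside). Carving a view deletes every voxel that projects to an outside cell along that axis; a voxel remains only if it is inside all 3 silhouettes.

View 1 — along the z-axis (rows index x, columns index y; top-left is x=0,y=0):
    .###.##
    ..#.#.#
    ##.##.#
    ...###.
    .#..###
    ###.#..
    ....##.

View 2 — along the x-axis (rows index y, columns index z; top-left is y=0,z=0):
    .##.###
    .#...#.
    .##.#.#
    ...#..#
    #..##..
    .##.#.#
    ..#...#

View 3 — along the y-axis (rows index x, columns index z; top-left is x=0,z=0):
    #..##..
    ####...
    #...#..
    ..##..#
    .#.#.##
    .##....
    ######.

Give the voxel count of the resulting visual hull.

voxel count = 33

full grid |V| = 343
after view 1 [z-axis, 26 of 49 cells solid] → remaining = 182
after view 2 [x-axis, 22 of 49 cells solid] → remaining = 78
after view 3 [y-axis, 24 of 49 cells solid] → remaining = 33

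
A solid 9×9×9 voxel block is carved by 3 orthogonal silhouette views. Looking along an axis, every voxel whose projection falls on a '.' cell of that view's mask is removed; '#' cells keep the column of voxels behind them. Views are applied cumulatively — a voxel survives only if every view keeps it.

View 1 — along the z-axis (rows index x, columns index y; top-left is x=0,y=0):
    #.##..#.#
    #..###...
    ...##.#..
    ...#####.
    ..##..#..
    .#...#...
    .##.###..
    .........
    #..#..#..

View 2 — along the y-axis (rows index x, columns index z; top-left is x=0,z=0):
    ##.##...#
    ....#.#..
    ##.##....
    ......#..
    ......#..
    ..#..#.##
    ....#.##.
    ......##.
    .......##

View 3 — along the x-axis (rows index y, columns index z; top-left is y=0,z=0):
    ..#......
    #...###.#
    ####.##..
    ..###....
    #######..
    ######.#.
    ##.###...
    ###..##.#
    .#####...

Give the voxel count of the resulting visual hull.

remaining voxels: 42

full grid |V| = 729
[1] z-view keeps 30 columns → grid now 270
[2] y-view keeps 24 columns → grid now 82
[3] x-view keeps 45 columns → grid now 42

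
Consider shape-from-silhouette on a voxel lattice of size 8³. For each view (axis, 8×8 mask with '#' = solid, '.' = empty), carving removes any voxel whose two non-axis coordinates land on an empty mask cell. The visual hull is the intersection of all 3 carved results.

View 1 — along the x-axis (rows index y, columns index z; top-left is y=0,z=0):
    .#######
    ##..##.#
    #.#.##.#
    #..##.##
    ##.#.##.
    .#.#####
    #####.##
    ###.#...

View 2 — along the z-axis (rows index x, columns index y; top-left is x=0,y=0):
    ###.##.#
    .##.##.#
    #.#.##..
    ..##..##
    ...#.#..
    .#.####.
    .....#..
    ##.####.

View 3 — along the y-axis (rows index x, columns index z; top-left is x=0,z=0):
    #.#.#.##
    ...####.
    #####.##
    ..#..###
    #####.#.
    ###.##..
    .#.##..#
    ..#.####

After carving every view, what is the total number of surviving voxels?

before carving: 512 voxels (8×8×8)
V1 x: intersect with YZ mask (44 set) -- 352 left
V2 z: intersect with XY mask (33 set) -- 181 left
V3 y: intersect with XZ mask (40 set) -- 108 left

|visual hull| = 108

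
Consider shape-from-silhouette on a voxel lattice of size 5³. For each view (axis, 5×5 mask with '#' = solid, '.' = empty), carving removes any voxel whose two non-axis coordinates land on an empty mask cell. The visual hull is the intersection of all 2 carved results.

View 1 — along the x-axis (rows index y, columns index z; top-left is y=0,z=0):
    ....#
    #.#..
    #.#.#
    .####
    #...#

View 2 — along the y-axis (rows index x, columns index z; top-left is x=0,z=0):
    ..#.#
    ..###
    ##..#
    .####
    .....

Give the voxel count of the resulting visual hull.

before carving: 125 voxels (5×5×5)
carve view 1 (along x, YZ-mask fill 12/25): 60 voxels remain
carve view 2 (along y, XZ-mask fill 12/25): 32 voxels remain

32 voxels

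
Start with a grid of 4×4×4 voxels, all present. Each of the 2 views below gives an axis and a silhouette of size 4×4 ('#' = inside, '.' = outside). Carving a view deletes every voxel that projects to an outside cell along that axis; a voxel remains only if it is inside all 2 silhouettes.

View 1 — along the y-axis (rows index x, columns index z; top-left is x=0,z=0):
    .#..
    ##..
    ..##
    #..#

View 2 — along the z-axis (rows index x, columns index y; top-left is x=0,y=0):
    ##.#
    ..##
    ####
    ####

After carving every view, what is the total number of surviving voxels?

full grid |V| = 64
V1 y: intersect with XZ mask (7 set) -- 28 left
V2 z: intersect with XY mask (13 set) -- 23 left

|visual hull| = 23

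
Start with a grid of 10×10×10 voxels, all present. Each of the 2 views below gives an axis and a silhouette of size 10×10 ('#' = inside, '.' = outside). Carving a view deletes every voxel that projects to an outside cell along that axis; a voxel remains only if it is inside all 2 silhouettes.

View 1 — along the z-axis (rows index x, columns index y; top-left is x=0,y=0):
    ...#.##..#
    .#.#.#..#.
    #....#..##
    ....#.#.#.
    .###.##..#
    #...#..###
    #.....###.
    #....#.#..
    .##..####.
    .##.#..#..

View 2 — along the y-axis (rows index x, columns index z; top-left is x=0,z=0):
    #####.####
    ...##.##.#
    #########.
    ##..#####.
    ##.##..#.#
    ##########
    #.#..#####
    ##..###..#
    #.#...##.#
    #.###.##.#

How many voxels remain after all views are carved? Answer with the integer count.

full grid |V| = 1000
after view 1 [z-axis, 43 of 100 cells solid] → remaining = 430
after view 2 [y-axis, 71 of 100 cells solid] → remaining = 303

|visual hull| = 303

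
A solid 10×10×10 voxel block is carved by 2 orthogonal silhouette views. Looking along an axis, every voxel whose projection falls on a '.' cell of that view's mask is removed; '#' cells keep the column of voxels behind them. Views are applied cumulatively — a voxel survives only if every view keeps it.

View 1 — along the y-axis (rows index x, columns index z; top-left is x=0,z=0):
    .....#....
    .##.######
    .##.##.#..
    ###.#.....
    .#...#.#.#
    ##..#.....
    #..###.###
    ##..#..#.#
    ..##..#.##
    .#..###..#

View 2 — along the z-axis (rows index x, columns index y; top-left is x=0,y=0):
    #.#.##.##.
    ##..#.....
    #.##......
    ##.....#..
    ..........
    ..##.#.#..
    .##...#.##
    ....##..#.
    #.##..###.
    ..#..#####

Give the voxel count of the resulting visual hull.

voxel count = 179

initial block: 10^3 = 1000
  1. axis=1 (XZ plane), |mask|=47  ⇒  voxels=470
  2. axis=2 (XY plane), |mask|=39  ⇒  voxels=179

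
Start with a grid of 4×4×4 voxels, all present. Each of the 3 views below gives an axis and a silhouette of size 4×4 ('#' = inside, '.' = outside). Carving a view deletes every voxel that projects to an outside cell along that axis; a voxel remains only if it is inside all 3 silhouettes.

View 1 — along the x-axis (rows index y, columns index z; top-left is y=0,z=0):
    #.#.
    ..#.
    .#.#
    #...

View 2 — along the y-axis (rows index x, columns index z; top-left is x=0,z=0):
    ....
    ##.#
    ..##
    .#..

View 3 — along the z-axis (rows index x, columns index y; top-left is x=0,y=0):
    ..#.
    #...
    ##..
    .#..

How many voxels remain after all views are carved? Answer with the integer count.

start: 4×4×4 = 64 voxels
step 1: project along x, AND mask (6/16) → |grid| = 24
step 2: project along y, AND mask (6/16) → |grid| = 8
step 3: project along z, AND mask (5/16) → |grid| = 3

remaining voxels: 3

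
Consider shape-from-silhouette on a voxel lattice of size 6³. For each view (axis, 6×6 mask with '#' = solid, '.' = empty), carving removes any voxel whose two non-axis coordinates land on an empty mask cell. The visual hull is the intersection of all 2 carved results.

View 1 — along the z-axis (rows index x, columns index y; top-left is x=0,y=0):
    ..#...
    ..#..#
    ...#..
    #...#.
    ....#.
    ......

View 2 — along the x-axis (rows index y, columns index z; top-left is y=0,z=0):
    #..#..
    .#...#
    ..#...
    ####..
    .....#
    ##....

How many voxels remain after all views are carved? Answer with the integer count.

|visual hull| = 12

before carving: 216 voxels (6×6×6)
after view 1 [z-axis, 7 of 36 cells solid] → remaining = 42
after view 2 [x-axis, 12 of 36 cells solid] → remaining = 12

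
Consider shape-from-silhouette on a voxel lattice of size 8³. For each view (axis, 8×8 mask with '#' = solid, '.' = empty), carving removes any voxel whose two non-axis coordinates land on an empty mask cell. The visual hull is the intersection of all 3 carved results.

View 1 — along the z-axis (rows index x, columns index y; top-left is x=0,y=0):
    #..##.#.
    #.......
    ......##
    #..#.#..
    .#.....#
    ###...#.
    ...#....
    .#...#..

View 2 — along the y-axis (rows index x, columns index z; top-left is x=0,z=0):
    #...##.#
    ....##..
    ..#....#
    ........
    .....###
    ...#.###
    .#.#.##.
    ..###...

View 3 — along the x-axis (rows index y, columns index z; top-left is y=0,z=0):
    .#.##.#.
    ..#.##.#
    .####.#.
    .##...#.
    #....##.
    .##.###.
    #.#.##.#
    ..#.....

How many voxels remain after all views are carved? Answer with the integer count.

27 voxels

initial block: 8^3 = 512
after view 1 [z-axis, 19 of 64 cells solid] → remaining = 152
after view 2 [y-axis, 22 of 64 cells solid] → remaining = 54
after view 3 [x-axis, 30 of 64 cells solid] → remaining = 27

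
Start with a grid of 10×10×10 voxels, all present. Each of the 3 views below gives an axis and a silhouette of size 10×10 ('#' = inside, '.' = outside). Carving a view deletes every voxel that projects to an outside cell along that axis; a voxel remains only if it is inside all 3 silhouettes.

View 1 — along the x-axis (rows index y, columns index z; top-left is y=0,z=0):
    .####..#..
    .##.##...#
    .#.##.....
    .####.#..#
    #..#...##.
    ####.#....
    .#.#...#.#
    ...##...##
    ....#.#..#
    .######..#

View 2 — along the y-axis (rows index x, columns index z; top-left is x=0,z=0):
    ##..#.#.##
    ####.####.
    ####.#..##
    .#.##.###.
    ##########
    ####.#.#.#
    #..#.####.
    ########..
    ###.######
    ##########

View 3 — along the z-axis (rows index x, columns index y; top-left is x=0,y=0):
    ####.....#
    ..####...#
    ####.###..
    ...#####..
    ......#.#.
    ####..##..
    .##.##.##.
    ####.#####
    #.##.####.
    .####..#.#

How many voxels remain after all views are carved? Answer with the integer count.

201 voxels

initial block: 10^3 = 1000
[1] x-view keeps 46 columns → grid now 460
[2] y-view keeps 77 columns → grid now 346
[3] z-view keeps 58 columns → grid now 201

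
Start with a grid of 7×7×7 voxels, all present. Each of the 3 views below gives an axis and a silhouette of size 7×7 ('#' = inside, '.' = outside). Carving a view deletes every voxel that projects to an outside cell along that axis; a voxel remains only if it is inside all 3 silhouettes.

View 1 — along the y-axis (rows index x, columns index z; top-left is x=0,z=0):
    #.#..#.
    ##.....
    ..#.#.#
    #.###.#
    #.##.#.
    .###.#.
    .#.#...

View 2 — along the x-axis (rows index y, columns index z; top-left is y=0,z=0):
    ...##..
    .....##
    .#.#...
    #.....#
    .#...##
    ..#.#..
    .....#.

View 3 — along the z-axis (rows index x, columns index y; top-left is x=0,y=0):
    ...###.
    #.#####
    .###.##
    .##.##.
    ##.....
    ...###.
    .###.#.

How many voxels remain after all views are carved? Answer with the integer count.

22 voxels

before carving: 343 voxels (7×7×7)
after view 1 [y-axis, 23 of 49 cells solid] → remaining = 161
after view 2 [x-axis, 14 of 49 cells solid] → remaining = 42
after view 3 [z-axis, 27 of 49 cells solid] → remaining = 22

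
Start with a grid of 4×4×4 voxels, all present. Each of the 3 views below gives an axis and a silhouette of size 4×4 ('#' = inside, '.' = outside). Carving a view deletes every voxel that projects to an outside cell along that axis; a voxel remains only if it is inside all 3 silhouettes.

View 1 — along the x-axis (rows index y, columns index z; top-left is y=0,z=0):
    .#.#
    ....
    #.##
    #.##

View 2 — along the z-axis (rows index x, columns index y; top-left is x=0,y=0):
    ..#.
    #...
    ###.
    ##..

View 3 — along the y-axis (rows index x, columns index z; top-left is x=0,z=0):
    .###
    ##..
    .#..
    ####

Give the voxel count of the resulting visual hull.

voxel count = 6

initial block: 4^3 = 64
after view 1 [x-axis, 8 of 16 cells solid] → remaining = 32
after view 2 [z-axis, 7 of 16 cells solid] → remaining = 12
after view 3 [y-axis, 10 of 16 cells solid] → remaining = 6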